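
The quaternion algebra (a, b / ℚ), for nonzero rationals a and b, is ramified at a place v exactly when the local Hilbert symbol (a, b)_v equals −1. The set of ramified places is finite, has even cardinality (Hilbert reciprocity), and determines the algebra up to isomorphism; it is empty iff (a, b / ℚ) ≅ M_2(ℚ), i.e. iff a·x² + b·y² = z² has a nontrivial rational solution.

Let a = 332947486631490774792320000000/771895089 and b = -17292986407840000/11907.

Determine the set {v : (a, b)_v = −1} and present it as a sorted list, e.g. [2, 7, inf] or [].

Mod squares: a ≡ 27170, b ≡ -3. Check v ∈ {∞, 2, 3, 5, 7, 11, 13, 19}.
v=∞: 27170 > 0 and -3 < 0  ⇒  (a,b)_∞ = +1.
v=2: v_2(a)=13, v_2(b)=8; units ≡ 1, 5 (mod 8); ε·ε+αω+βω = 0·0+13·1+8·0 ≡ 1  ⇒  (a,b)_2 = -1.
v=3: a=3^-8·(≡2), b=3^-5·(≡2) mod 3; (2|3)=-1, (2|3)=-1; (−1)^{-8·-5·1}·(-1)^-5·(-1)^-8 = -1.
v=13: a=13^3·(≡1), b=13^2·(≡1) mod 13; (1|13)=+1, (1|13)=+1; (−1)^{3·2·6}·(+1)^2·(+1)^3 = +1.
v=5: a=5^7·(≡4), b=5^4·(≡3) mod 5; (4|5)=+1, (3|5)=-1; (−1)^{7·4·2}·(+1)^4·(-1)^7 = -1.
v=19: a=19^3·(≡11), b=19^2·(≡6) mod 19; (11|19)=+1, (6|19)=+1; (−1)^{3·2·9}·(+1)^2·(+1)^3 = +1.
v=11: a=11^13·(≡7), b=11^6·(≡8) mod 11; (7|11)=-1, (8|11)=-1; (−1)^{13·6·5}·(-1)^6·(-1)^13 = -1.
v=7: a=7^-6·(≡6), b=7^-2·(≡2) mod 7; (6|7)=-1, (2|7)=+1; (−1)^{-6·-2·3}·(-1)^-2·(+1)^-6 = +1.
(27170, -3 / ℚ) ramifies at {2, 3, 5, 11}: a division algebra.

[2, 3, 5, 11]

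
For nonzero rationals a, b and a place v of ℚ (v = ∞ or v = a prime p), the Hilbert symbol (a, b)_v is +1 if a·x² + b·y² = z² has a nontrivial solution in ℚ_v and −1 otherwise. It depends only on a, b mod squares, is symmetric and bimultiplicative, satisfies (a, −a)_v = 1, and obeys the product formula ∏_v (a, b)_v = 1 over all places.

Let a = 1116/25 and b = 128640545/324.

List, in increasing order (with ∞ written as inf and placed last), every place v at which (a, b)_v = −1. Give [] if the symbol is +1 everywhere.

[19, 31]

(a, b) ≡ (31, 2945) mod (ℚ^×)²; places V = {2, 3, 5, 11, 19, 31, ∞}.
(a,b)_5: α=-2, u≡1; β=1, v≡1 (mod 5); (1|5)=+1, (1|5)=+1; sign (−1)^0·+1^1·+1^-2 = +1.
(a,b)_11: α=0, u≡9; β=2, v≡10 (mod 11); (9|11)=+1, (10|11)=-1; sign (−1)^0·+1^2·-1^0 = +1.
(a,b)_3: α=2, u≡1; β=-4, v≡2 (mod 3); (1|3)=+1, (2|3)=-1; sign (−1)^0·+1^-4·-1^2 = +1.
(a,b)_31: α=1, u≡25; β=1, v≡18 (mod 31); (25|31)=+1, (18|31)=+1; sign (−1)^1·+1^1·+1^1 = -1.
(a,b)_2: α=2, β=-2; u≡7, v≡1 (mod 8); ε(u)ε(v)=1·0, αω(v)=2·0, βω(u)=-2·0; sum ≡ 0  ⇒  +1.
(a,b)_∞: sgn(31)=+, sgn(2945)=+, so +1.
(a,b)_19: α=0, u≡15; β=3, v≡2 (mod 19); (15|19)=-1, (2|19)=-1; sign (−1)^0·-1^3·-1^0 = -1.
Ram(31, 2945) = {19, 31}; no ℚ_19-point on the conic.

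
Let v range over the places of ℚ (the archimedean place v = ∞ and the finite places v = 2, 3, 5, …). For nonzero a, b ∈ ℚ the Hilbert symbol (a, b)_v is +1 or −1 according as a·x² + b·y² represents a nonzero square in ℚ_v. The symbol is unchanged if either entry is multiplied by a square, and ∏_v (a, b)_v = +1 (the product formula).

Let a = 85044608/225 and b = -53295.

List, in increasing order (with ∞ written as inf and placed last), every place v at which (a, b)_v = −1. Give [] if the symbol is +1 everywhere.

[3, 5]

(a, b) ≡ (38, -53295) mod (ℚ^×)²; places V = {2, 3, 5, 11, 17, 19, ∞}.
(a,b)_11: α=2, u≡5; β=1, v≡6 (mod 11); (5|11)=+1, (6|11)=-1; sign (−1)^0·+1^1·-1^2 = +1.
(a,b)_2: α=7, β=0; u≡3, v≡1 (mod 8); ε(u)ε(v)=1·0, αω(v)=7·0, βω(u)=0·1; sum ≡ 0  ⇒  +1.
(a,b)_19: α=1, u≡15; β=1, v≡7 (mod 19); (15|19)=-1, (7|19)=+1; sign (−1)^1·-1^1·+1^1 = +1.
(a,b)_5: α=-2, u≡2; β=1, v≡1 (mod 5); (2|5)=-1, (1|5)=+1; sign (−1)^0·-1^1·+1^-2 = -1.
(a,b)_3: α=-2, u≡2; β=1, v≡1 (mod 3); (2|3)=-1, (1|3)=+1; sign (−1)^0·-1^1·+1^-2 = -1.
(a,b)_∞: sgn(38)=+, sgn(-53295)=−, so +1.
(a,b)_17: α=2, u≡9; β=1, v≡10 (mod 17); (9|17)=+1, (10|17)=-1; sign (−1)^0·+1^1·-1^2 = +1.
Ram(38, -53295) = {3, 5}; no ℚ_3-point on the conic.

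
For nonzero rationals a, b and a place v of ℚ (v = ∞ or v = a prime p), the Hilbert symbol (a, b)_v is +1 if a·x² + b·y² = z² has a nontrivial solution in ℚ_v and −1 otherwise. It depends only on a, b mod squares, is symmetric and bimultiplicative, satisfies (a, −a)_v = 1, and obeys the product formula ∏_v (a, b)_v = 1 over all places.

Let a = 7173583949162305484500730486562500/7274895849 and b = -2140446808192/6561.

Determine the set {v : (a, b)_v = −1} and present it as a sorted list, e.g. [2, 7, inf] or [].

[5, 7, 17, 19]

(a, b) ≡ (28985, -63222082) mod (ℚ^×)²; places V = {2, 3, 5, 7, 11, 13, 17, 19, 23, 31, 41, ∞}.
(a,b)_3: α=-16, u≡2; β=-8, v≡2 (mod 3); (2|3)=-1, (2|3)=-1; sign (−1)^0·-1^-8·-1^-16 = +1.
(a,b)_23: α=4, u≡10; β=2, v≡11 (mod 23); (10|23)=-1, (11|23)=-1; sign (−1)^0·-1^2·-1^4 = +1.
(a,b)_∞: sgn(28985)=+, sgn(-63222082)=−, so +1.
(a,b)_13: α=-2, u≡7; β=0, v≡1 (mod 13); (7|13)=-1, (1|13)=+1; sign (−1)^0·-1^0·+1^-2 = +1.
(a,b)_2: α=2, β=7; u≡1, v≡7 (mod 8); ε(u)ε(v)=0·1, αω(v)=2·0, βω(u)=7·0; sum ≡ 0  ⇒  +1.
(a,b)_11: α=3, u≡8; β=1, v≡9 (mod 11); (8|11)=-1, (9|11)=+1; sign (−1)^1·-1^1·+1^3 = +1.
(a,b)_7: α=4, u≡3; β=1, v≡6 (mod 7); (3|7)=-1, (6|7)=-1; sign (−1)^0·-1^1·-1^4 = -1.
(a,b)_5: α=7, u≡2; β=0, v≡3 (mod 5); (2|5)=-1, (3|5)=-1; sign (−1)^0·-1^0·-1^7 = -1.
(a,b)_17: α=5, u≡3; β=1, v≡13 (mod 17); (3|17)=-1, (13|17)=+1; sign (−1)^0·-1^1·+1^5 = -1.
(a,b)_31: α=3, u≡1; β=1, v≡26 (mod 31); (1|31)=+1, (26|31)=-1; sign (−1)^1·+1^1·-1^3 = +1.
(a,b)_41: α=2, u≡1; β=1, v≡2 (mod 41); (1|41)=+1, (2|41)=+1; sign (−1)^0·+1^1·+1^2 = +1.
(a,b)_19: α=2, u≡3; β=1, v≡9 (mod 19); (3|19)=-1, (9|19)=+1; sign (−1)^0·-1^1·+1^2 = -1.
Ram(28985, -63222082) = {5, 7, 17, 19}; no ℚ_5-point on the conic.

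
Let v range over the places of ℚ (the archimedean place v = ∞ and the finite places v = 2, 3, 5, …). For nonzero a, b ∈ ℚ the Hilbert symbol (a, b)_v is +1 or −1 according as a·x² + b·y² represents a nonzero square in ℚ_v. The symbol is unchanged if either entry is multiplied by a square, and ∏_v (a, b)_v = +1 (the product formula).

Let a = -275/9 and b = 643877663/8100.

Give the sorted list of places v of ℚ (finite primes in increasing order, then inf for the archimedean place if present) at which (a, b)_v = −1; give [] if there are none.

Mod squares: a ≡ -11, b ≡ 23. Check v ∈ {∞, 2, 3, 5, 11, 13, 23, 37}.
v=∞: -11 < 0 and 23 > 0  ⇒  (a,b)_∞ = +1.
v=2: v_2(a)=0, v_2(b)=-2; units ≡ 5, 7 (mod 8); ε·ε+αω+βω = 0·1+0·0+-2·1 ≡ 0  ⇒  (a,b)_2 = +1.
v=5: a=5^2·(≡1), b=5^-2·(≡2) mod 5; (1|5)=+1, (2|5)=-1; (−1)^{2·-2·2}·(+1)^-2·(-1)^2 = +1.
v=13: a=13^0·(≡7), b=13^2·(≡4) mod 13; (7|13)=-1, (4|13)=+1; (−1)^{0·2·6}·(-1)^2·(+1)^0 = +1.
v=37: a=37^0·(≡27), b=37^2·(≡18) mod 37; (27|37)=+1, (18|37)=-1; (−1)^{0·2·18}·(+1)^2·(-1)^0 = +1.
v=11: a=11^1·(≡7), b=11^2·(≡5) mod 11; (7|11)=-1, (5|11)=+1; (−1)^{1·2·5}·(-1)^2·(+1)^1 = +1.
v=23: a=23^0·(≡18), b=23^1·(≡6) mod 23; (18|23)=+1, (6|23)=+1; (−1)^{0·1·11}·(+1)^1·(+1)^0 = +1.
v=3: a=3^-2·(≡1), b=3^-4·(≡2) mod 3; (1|3)=+1, (2|3)=-1; (−1)^{-2·-4·1}·(+1)^-4·(-1)^-2 = +1.
Every local symbol is +1, so the conic -11·x² + 23·y² = z² has ℚ_v-points for all v and hence a ℚ-point; (a, b / ℚ) ≅ M_2(ℚ).

[]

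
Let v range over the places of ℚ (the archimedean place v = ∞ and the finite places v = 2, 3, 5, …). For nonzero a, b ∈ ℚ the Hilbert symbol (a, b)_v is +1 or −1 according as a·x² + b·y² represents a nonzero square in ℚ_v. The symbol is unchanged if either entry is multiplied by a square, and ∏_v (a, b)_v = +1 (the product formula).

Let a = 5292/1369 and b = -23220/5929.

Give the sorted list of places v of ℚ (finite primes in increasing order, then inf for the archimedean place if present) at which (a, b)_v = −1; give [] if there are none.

Mod squares: a ≡ 3, b ≡ -645. Check v ∈ {∞, 2, 3, 5, 7, 11, 37, 43}.
v=37: a=37^-2·(≡1), b=37^0·(≡10) mod 37; (1|37)=+1, (10|37)=+1; (−1)^{-2·0·18}·(+1)^0·(+1)^-2 = +1.
v=2: v_2(a)=2, v_2(b)=2; units ≡ 3, 3 (mod 8); ε·ε+αω+βω = 1·1+2·1+2·1 ≡ 1  ⇒  (a,b)_2 = -1.
v=∞: 3 > 0 and -645 < 0  ⇒  (a,b)_∞ = +1.
v=11: a=11^0·(≡9), b=11^-2·(≡9) mod 11; (9|11)=+1, (9|11)=+1; (−1)^{0·-2·5}·(+1)^-2·(+1)^0 = +1.
v=43: a=43^0·(≡18), b=43^1·(≡22) mod 43; (18|43)=-1, (22|43)=-1; (−1)^{0·1·21}·(-1)^1·(-1)^0 = -1.
v=5: a=5^0·(≡3), b=5^1·(≡4) mod 5; (3|5)=-1, (4|5)=+1; (−1)^{0·1·2}·(-1)^1·(+1)^0 = -1.
v=3: a=3^3·(≡1), b=3^3·(≡1) mod 3; (1|3)=+1, (1|3)=+1; (−1)^{3·3·1}·(+1)^3·(+1)^3 = -1.
v=7: a=7^2·(≡6), b=7^-2·(≡3) mod 7; (6|7)=-1, (3|7)=-1; (−1)^{2·-2·3}·(-1)^-2·(-1)^2 = +1.
|Ram(3, -645)| = 4, even; anisotropic at {2, 3, 5, 43}.

[2, 3, 5, 43]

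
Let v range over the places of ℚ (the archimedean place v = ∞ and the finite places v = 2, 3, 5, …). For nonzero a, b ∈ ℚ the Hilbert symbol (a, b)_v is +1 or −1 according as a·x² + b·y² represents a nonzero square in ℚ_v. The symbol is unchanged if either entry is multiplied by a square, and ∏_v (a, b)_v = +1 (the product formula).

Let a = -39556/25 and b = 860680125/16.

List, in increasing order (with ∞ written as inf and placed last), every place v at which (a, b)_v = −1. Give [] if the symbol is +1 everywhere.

[11, 31]

(a, b) ≡ (-9889, 3825245) mod (ℚ^×)²; places V = {2, 3, 5, 11, 23, 29, 31, 37, ∞}.
(a,b)_37: α=0, u≡28; β=1, v≡36 (mod 37); (28|37)=+1, (36|37)=+1; sign (−1)^0·+1^1·+1^0 = +1.
(a,b)_23: α=0, u≡2; β=1, v≡8 (mod 23); (2|23)=+1, (8|23)=+1; sign (−1)^0·+1^1·+1^0 = +1.
(a,b)_2: α=2, β=-4; u≡7, v≡5 (mod 8); ε(u)ε(v)=1·0, αω(v)=2·1, βω(u)=-4·0; sum ≡ 0  ⇒  +1.
(a,b)_3: α=0, u≡2; β=2, v≡2 (mod 3); (2|3)=-1, (2|3)=-1; sign (−1)^0·-1^2·-1^0 = +1.
(a,b)_∞: sgn(-9889)=−, sgn(3825245)=+, so +1.
(a,b)_31: α=1, u≡6; β=1, v≡23 (mod 31); (6|31)=-1, (23|31)=-1; sign (−1)^1·-1^1·-1^1 = -1.
(a,b)_11: α=1, u≡4; β=0, v≡6 (mod 11); (4|11)=+1, (6|11)=-1; sign (−1)^0·+1^0·-1^1 = -1.
(a,b)_5: α=-2, u≡4; β=3, v≡1 (mod 5); (4|5)=+1, (1|5)=+1; sign (−1)^0·+1^3·+1^-2 = +1.
(a,b)_29: α=1, u≡22; β=1, v≡7 (mod 29); (22|29)=+1, (7|29)=+1; sign (−1)^0·+1^1·+1^1 = +1.
(-9889, 3825245 / ℚ) ramifies at {11, 31}: a division algebra.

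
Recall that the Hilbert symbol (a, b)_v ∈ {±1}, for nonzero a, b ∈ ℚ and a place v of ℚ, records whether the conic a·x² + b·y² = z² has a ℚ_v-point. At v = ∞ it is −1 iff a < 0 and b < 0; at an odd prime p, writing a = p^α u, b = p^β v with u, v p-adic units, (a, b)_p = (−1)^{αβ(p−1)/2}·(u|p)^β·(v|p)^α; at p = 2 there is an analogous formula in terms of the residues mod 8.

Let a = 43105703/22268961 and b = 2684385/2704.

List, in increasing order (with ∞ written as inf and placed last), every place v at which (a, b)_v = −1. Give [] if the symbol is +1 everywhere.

(a, b) ≡ (23, 2465) mod (ℚ^×)²; places V = {2, 3, 5, 11, 13, 17, 23, 29, 37, ∞}.
(a,b)_13: α=-2, u≡4; β=-2, v≡5 (mod 13); (4|13)=+1, (5|13)=-1; sign (−1)^0·+1^-2·-1^-2 = +1.
(a,b)_11: α=-4, u≡1; β=2, v≡1 (mod 11); (1|11)=+1, (1|11)=+1; sign (−1)^0·+1^2·+1^-4 = +1.
(a,b)_17: α=0, u≡12; β=1, v≡9 (mod 17); (12|17)=-1, (9|17)=+1; sign (−1)^0·-1^1·+1^0 = -1.
(a,b)_37: α=4, u≡2; β=0, v≡24 (mod 37); (2|37)=-1, (24|37)=-1; sign (−1)^0·-1^0·-1^4 = +1.
(a,b)_2: α=0, β=-4; u≡7, v≡1 (mod 8); ε(u)ε(v)=1·0, αω(v)=0·0, βω(u)=-4·0; sum ≡ 0  ⇒  +1.
(a,b)_3: α=-2, u≡2; β=2, v≡2 (mod 3); (2|3)=-1, (2|3)=-1; sign (−1)^0·-1^2·-1^-2 = +1.
(a,b)_23: α=1, u≡9; β=0, v≡6 (mod 23); (9|23)=+1, (6|23)=+1; sign (−1)^0·+1^0·+1^1 = +1.
(a,b)_5: α=0, u≡3; β=1, v≡3 (mod 5); (3|5)=-1, (3|5)=-1; sign (−1)^0·-1^1·-1^0 = -1.
(a,b)_∞: sgn(23)=+, sgn(2465)=+, so +1.
(a,b)_29: α=0, u≡22; β=1, v≡12 (mod 29); (22|29)=+1, (12|29)=-1; sign (−1)^0·+1^1·-1^0 = +1.
|Ram(23, 2465)| = 2, even; anisotropic at {5, 17}.

[5, 17]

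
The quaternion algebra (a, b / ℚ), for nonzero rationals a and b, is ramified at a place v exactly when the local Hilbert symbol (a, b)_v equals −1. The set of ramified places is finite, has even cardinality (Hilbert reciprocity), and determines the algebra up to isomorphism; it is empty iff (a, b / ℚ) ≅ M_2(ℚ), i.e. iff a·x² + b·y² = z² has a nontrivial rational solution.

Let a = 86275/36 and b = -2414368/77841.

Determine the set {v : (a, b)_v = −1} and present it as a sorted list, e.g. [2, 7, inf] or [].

[11, 17, 19, 29]

(a, b) ≡ (3451, -418) mod (ℚ^×)²; places V = {2, 3, 5, 7, 11, 17, 19, 29, 31, ∞}.
(a,b)_3: α=-2, u≡1; β=-4, v≡2 (mod 3); (1|3)=+1, (2|3)=-1; sign (−1)^0·+1^-4·-1^-2 = +1.
(a,b)_31: α=0, u≡19; β=-2, v≡28 (mod 31); (19|31)=+1, (28|31)=+1; sign (−1)^0·+1^-2·+1^0 = +1.
(a,b)_29: α=1, u≡19; β=0, v≡17 (mod 29); (19|29)=-1, (17|29)=-1; sign (−1)^0·-1^0·-1^1 = -1.
(a,b)_5: α=2, u≡1; β=0, v≡2 (mod 5); (1|5)=+1, (2|5)=-1; sign (−1)^0·+1^0·-1^2 = +1.
(a,b)_17: α=1, u≡13; β=0, v≡14 (mod 17); (13|17)=+1, (14|17)=-1; sign (−1)^0·+1^0·-1^1 = -1.
(a,b)_7: α=1, u≡5; β=0, v≡2 (mod 7); (5|7)=-1, (2|7)=+1; sign (−1)^0·-1^0·+1^1 = +1.
(a,b)_11: α=0, u≡8; β=1, v≡10 (mod 11); (8|11)=-1, (10|11)=-1; sign (−1)^0·-1^1·-1^0 = -1.
(a,b)_19: α=0, u≡2; β=3, v≡5 (mod 19); (2|19)=-1, (5|19)=+1; sign (−1)^0·-1^3·+1^0 = -1.
(a,b)_2: α=-2, β=5; u≡3, v≡7 (mod 8); ε(u)ε(v)=1·1, αω(v)=-2·0, βω(u)=5·1; sum ≡ 0  ⇒  +1.
(a,b)_∞: sgn(3451)=+, sgn(-418)=−, so +1.
|Ram(3451, -418)| = 4, even; anisotropic at {11, 17, 19, 29}.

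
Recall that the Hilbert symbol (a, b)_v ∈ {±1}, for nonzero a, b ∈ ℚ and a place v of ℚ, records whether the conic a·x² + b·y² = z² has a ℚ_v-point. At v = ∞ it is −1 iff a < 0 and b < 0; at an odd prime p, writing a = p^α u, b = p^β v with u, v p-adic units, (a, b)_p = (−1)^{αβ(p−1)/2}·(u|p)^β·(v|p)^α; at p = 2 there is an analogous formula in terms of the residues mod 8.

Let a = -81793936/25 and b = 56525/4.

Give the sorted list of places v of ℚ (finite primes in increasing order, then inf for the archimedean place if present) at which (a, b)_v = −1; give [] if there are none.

Mod squares: a ≡ -1, b ≡ 2261. Check v ∈ {∞, 2, 5, 7, 17, 19}.
v=17: a=17^2·(≡16), b=17^1·(≡11) mod 17; (16|17)=+1, (11|17)=-1; (−1)^{2·1·8}·(+1)^1·(-1)^2 = +1.
v=7: a=7^2·(≡3), b=7^1·(≡1) mod 7; (3|7)=-1, (1|7)=+1; (−1)^{2·1·3}·(-1)^1·(+1)^2 = -1.
v=2: v_2(a)=4, v_2(b)=-2; units ≡ 7, 5 (mod 8); ε·ε+αω+βω = 1·0+4·1+-2·0 ≡ 0  ⇒  (a,b)_2 = +1.
v=∞: -1 < 0 and 2261 > 0  ⇒  (a,b)_∞ = +1.
v=5: a=5^-2·(≡4), b=5^2·(≡4) mod 5; (4|5)=+1, (4|5)=+1; (−1)^{-2·2·2}·(+1)^2·(+1)^-2 = +1.
v=19: a=19^2·(≡3), b=19^1·(≡17) mod 19; (3|19)=-1, (17|19)=+1; (−1)^{2·1·9}·(-1)^1·(+1)^2 = -1.
(-1, 2261 / ℚ) ramifies at {7, 19}: a division algebra.

[7, 19]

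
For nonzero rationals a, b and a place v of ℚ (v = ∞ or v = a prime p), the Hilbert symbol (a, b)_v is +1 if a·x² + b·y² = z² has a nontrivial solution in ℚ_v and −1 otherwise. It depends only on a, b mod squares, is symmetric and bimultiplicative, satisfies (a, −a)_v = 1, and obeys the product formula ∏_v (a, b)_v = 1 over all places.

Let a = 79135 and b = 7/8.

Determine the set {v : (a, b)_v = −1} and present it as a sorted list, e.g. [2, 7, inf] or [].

(a, b) ≡ (1615, 14) mod (ℚ^×)²; places V = {2, 5, 7, 17, 19, ∞}.
(a,b)_19: α=1, u≡4; β=0, v≡8 (mod 19); (4|19)=+1, (8|19)=-1; sign (−1)^0·+1^0·-1^1 = -1.
(a,b)_7: α=2, u≡5; β=1, v≡1 (mod 7); (5|7)=-1, (1|7)=+1; sign (−1)^0·-1^1·+1^2 = -1.
(a,b)_17: α=1, u≡14; β=0, v≡3 (mod 17); (14|17)=-1, (3|17)=-1; sign (−1)^0·-1^0·-1^1 = -1.
(a,b)_2: α=0, β=-3; u≡7, v≡7 (mod 8); ε(u)ε(v)=1·1, αω(v)=0·0, βω(u)=-3·0; sum ≡ 1  ⇒  -1.
(a,b)_5: α=1, u≡2; β=0, v≡4 (mod 5); (2|5)=-1, (4|5)=+1; sign (−1)^0·-1^0·+1^1 = +1.
(a,b)_∞: sgn(1615)=+, sgn(14)=+, so +1.
Ram(1615, 14) = {2, 7, 17, 19}; no ℚ_2-point on the conic.

[2, 7, 17, 19]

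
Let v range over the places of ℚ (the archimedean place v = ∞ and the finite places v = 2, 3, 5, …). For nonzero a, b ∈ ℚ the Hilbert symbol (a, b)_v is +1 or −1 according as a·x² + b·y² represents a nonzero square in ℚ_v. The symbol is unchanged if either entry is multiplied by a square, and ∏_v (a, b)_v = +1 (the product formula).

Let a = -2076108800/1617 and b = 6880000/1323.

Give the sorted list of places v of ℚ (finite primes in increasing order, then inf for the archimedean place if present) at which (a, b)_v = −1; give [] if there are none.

Mod squares: a ≡ -2676234, b ≡ 129. Check v ∈ {∞, 2, 3, 5, 7, 11, 23, 41, 43}.
v=41: a=41^1·(≡23), b=41^0·(≡7) mod 41; (23|41)=+1, (7|41)=-1; (−1)^{1·0·20}·(+1)^0·(-1)^1 = -1.
v=11: a=11^-1·(≡1), b=11^0·(≡2) mod 11; (1|11)=+1, (2|11)=-1; (−1)^{-1·0·5}·(+1)^0·(-1)^-1 = -1.
v=7: a=7^-2·(≡5), b=7^-2·(≡6) mod 7; (5|7)=-1, (6|7)=-1; (−1)^{-2·-2·3}·(-1)^-2·(-1)^-2 = +1.
v=3: a=3^-1·(≡2), b=3^-3·(≡1) mod 3; (2|3)=-1, (1|3)=+1; (−1)^{-1·-3·1}·(-1)^-3·(+1)^-1 = +1.
v=∞: -2676234 < 0 and 129 > 0  ⇒  (a,b)_∞ = +1.
v=5: a=5^2·(≡4), b=5^4·(≡1) mod 5; (4|5)=+1, (1|5)=+1; (−1)^{2·4·2}·(+1)^4·(+1)^2 = +1.
v=23: a=23^1·(≡22), b=23^0·(≡20) mod 23; (22|23)=-1, (20|23)=-1; (−1)^{1·0·11}·(-1)^0·(-1)^1 = -1.
v=2: v_2(a)=11, v_2(b)=8; units ≡ 3, 1 (mod 8); ε·ε+αω+βω = 1·0+11·0+8·1 ≡ 0  ⇒  (a,b)_2 = +1.
v=43: a=43^1·(≡20), b=43^1·(≡39) mod 43; (20|43)=-1, (39|43)=-1; (−1)^{1·1·21}·(-1)^1·(-1)^1 = -1.
Ram(-2676234, 129) = {11, 23, 41, 43}; no ℚ_11-point on the conic.

[11, 23, 41, 43]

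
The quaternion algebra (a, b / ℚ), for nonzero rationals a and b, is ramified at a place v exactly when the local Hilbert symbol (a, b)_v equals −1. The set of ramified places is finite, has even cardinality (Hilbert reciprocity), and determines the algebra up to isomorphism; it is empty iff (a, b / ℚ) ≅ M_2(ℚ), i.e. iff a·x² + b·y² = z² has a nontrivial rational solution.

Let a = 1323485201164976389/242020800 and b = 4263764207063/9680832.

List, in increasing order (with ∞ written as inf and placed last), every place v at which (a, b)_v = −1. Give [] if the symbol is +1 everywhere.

[7, 23]

Mod squares: a ≡ 52003, b ≡ 161. Check v ∈ {∞, 2, 3, 5, 7, 17, 19, 23, 31, 43}.
v=3: a=3^-2·(≡1), b=3^-2·(≡2) mod 3; (1|3)=+1, (2|3)=-1; (−1)^{-2·-2·1}·(+1)^-2·(-1)^-2 = +1.
v=19: a=19^3·(≡11), b=19^2·(≡16) mod 19; (11|19)=+1, (16|19)=+1; (−1)^{3·2·9}·(+1)^2·(+1)^3 = +1.
v=31: a=31^4·(≡8), b=31^2·(≡13) mod 31; (8|31)=+1, (13|31)=-1; (−1)^{4·2·15}·(+1)^2·(-1)^4 = +1.
v=43: a=43^2·(≡35), b=43^2·(≡2) mod 43; (35|43)=+1, (2|43)=-1; (−1)^{2·2·21}·(+1)^2·(-1)^2 = +1.
v=5: a=5^-2·(≡2), b=5^0·(≡4) mod 5; (2|5)=-1, (4|5)=+1; (−1)^{-2·0·2}·(-1)^0·(+1)^-2 = +1.
v=23: a=23^1·(≡10), b=23^1·(≡19) mod 23; (10|23)=-1, (19|23)=-1; (−1)^{1·1·11}·(-1)^1·(-1)^1 = -1.
v=2: v_2(a)=-6, v_2(b)=-6; units ≡ 3, 1 (mod 8); ε·ε+αω+βω = 1·0+-6·0+-6·1 ≡ 0  ⇒  (a,b)_2 = +1.
v=7: a=7^-5·(≡1), b=7^-5·(≡2) mod 7; (1|7)=+1, (2|7)=+1; (−1)^{-5·-5·3}·(+1)^-5·(+1)^-5 = -1.
v=∞: 52003 > 0 and 161 > 0  ⇒  (a,b)_∞ = +1.
v=17: a=17^3·(≡8), b=17^2·(≡13) mod 17; (8|17)=+1, (13|17)=+1; (−1)^{3·2·8}·(+1)^2·(+1)^3 = +1.
Ram(52003, 161) = {7, 23}; no ℚ_7-point on the conic.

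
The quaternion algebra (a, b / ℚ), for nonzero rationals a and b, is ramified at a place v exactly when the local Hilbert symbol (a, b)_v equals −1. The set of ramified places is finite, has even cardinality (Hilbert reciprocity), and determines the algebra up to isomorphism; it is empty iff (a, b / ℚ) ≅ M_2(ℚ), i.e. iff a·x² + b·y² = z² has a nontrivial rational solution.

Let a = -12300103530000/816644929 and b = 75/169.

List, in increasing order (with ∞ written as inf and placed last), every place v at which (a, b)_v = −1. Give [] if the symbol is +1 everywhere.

(a, b) ≡ (-187473, 3) mod (ℚ^×)²; places V = {2, 3, 5, 11, 13, 17, 19, 23, 41, ∞}.
(a,b)_13: α=1, u≡1; β=-2, v≡10 (mod 13); (1|13)=+1, (10|13)=+1; sign (−1)^0·+1^-2·+1^1 = +1.
(a,b)_5: α=4, u≡3; β=2, v≡2 (mod 5); (3|5)=-1, (2|5)=-1; sign (−1)^0·-1^2·-1^4 = +1.
(a,b)_∞: sgn(-187473)=−, sgn(3)=+, so +1.
(a,b)_11: α=1, u≡2; β=0, v≡5 (mod 11); (2|11)=-1, (5|11)=+1; sign (−1)^0·-1^0·+1^1 = +1.
(a,b)_2: α=4, β=0; u≡7, v≡3 (mod 8); ε(u)ε(v)=1·1, αω(v)=4·1, βω(u)=0·0; sum ≡ 1  ⇒  -1.
(a,b)_3: α=9, u≡2; β=1, v≡1 (mod 3); (2|3)=-1, (1|3)=+1; sign (−1)^1·-1^1·+1^9 = +1.
(a,b)_19: α=1, u≡12; β=0, v≡10 (mod 19); (12|19)=-1, (10|19)=-1; sign (−1)^0·-1^0·-1^1 = -1.
(a,b)_23: α=1, u≡22; β=0, v≡18 (mod 23); (22|23)=-1, (18|23)=+1; sign (−1)^0·-1^0·+1^1 = +1.
(a,b)_17: α=-2, u≡14; β=0, v≡10 (mod 17); (14|17)=-1, (10|17)=-1; sign (−1)^0·-1^0·-1^-2 = +1.
(a,b)_41: α=-4, u≡1; β=0, v≡15 (mod 41); (1|41)=+1, (15|41)=-1; sign (−1)^0·+1^0·-1^-4 = +1.
(-187473, 3 / ℚ) ramifies at {2, 19}: a division algebra.

[2, 19]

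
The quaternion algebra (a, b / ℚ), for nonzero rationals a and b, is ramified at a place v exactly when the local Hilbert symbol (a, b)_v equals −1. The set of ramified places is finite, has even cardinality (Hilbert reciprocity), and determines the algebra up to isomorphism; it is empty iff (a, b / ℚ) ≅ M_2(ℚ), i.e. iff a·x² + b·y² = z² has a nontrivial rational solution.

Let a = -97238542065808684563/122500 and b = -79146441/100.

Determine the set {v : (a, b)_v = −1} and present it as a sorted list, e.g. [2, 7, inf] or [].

[37, inf]

Mod squares: a ≡ -43, b ≡ -8794049. Check v ∈ {∞, 2, 3, 5, 7, 11, 17, 19, 31, 37, 41, 43}.
v=19: a=19^2·(≡18), b=19^0·(≡7) mod 19; (18|19)=-1, (7|19)=+1; (−1)^{2·0·9}·(-1)^0·(+1)^2 = +1.
v=3: a=3^4·(≡2), b=3^2·(≡1) mod 3; (2|3)=-1, (1|3)=+1; (−1)^{4·2·1}·(-1)^2·(+1)^4 = +1.
v=∞: -43 < 0 and -8794049 < 0  ⇒  (a,b)_∞ = -1.
v=31: a=31^2·(≡1), b=31^1·(≡7) mod 31; (1|31)=+1, (7|31)=+1; (−1)^{2·1·15}·(+1)^1·(+1)^2 = +1.
v=5: a=5^-4·(≡2), b=5^-2·(≡1) mod 5; (2|5)=-1, (1|5)=+1; (−1)^{-4·-2·2}·(-1)^-2·(+1)^-4 = +1.
v=2: v_2(a)=-2, v_2(b)=-2; units ≡ 5, 7 (mod 8); ε·ε+αω+βω = 0·1+-2·0+-2·1 ≡ 0  ⇒  (a,b)_2 = +1.
v=43: a=43^1·(≡2), b=43^0·(≡31) mod 43; (2|43)=-1, (31|43)=+1; (−1)^{1·0·21}·(-1)^0·(+1)^1 = +1.
v=11: a=11^2·(≡9), b=11^1·(≡2) mod 11; (9|11)=+1, (2|11)=-1; (−1)^{2·1·5}·(+1)^1·(-1)^2 = +1.
v=17: a=17^2·(≡4), b=17^1·(≡1) mod 17; (4|17)=+1, (1|17)=+1; (−1)^{2·1·8}·(+1)^1·(+1)^2 = +1.
v=37: a=37^2·(≡15), b=37^1·(≡28) mod 37; (15|37)=-1, (28|37)=+1; (−1)^{2·1·18}·(-1)^1·(+1)^2 = -1.
v=41: a=41^2·(≡33), b=41^1·(≡32) mod 41; (33|41)=+1, (32|41)=+1; (−1)^{2·1·20}·(+1)^1·(+1)^2 = +1.
v=7: a=7^-2·(≡6), b=7^0·(≡2) mod 7; (6|7)=-1, (2|7)=+1; (−1)^{-2·0·3}·(-1)^0·(+1)^-2 = +1.
Ram(-43, -8794049) = {37, ∞}; no ℚ_37-point on the conic.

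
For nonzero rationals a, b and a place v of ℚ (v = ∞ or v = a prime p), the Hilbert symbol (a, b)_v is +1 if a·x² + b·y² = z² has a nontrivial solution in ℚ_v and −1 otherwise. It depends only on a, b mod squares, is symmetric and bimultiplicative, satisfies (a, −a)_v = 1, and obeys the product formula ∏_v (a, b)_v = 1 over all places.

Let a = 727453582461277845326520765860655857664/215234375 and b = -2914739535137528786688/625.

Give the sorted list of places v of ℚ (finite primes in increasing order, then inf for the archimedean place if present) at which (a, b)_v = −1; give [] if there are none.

[7, 13, 37, 41]

(a, b) ≡ (2055781, -453583) mod (ℚ^×)²; places V = {2, 3, 5, 7, 11, 13, 19, 23, 29, 37, 41, ∞}.
(a,b)_2: α=16, β=8; u≡5, v≡1 (mod 8); ε(u)ε(v)=0·0, αω(v)=16·0, βω(u)=8·1; sum ≡ 0  ⇒  +1.
(a,b)_29: α=-1, u≡13; β=0, v≡23 (mod 29); (13|29)=+1, (23|29)=+1; sign (−1)^0·+1^0·+1^-1 = +1.
(a,b)_41: α=5, u≡33; β=3, v≡26 (mod 41); (33|41)=+1, (26|41)=-1; sign (−1)^0·+1^3·-1^5 = -1.
(a,b)_19: α=-1, u≡3; β=0, v≡7 (mod 19); (3|19)=-1, (7|19)=+1; sign (−1)^0·-1^0·+1^-1 = +1.
(a,b)_11: α=4, u≡6; β=2, v≡6 (mod 11); (6|11)=-1, (6|11)=-1; sign (−1)^0·-1^2·-1^4 = +1.
(a,b)_23: α=8, u≡8; β=5, v≡8 (mod 23); (8|23)=+1, (8|23)=+1; sign (−1)^0·+1^5·+1^8 = +1.
(a,b)_13: α=3, u≡8; β=1, v≡10 (mod 13); (8|13)=-1, (10|13)=+1; sign (−1)^0·-1^1·+1^3 = -1.
(a,b)_37: α=2, u≡17; β=1, v≡21 (mod 37); (17|37)=-1, (21|37)=+1; sign (−1)^0·-1^1·+1^2 = -1.
(a,b)_3: α=4, u≡1; β=2, v≡2 (mod 3); (1|3)=+1, (2|3)=-1; sign (−1)^0·+1^2·-1^4 = +1.
(a,b)_5: α=-8, u≡4; β=-4, v≡2 (mod 5); (4|5)=+1, (2|5)=-1; sign (−1)^0·+1^-4·-1^-8 = +1.
(a,b)_∞: sgn(2055781)=+, sgn(-453583)=−, so +1.
(a,b)_7: α=3, u≡6; β=2, v≡6 (mod 7); (6|7)=-1, (6|7)=-1; sign (−1)^0·-1^2·-1^3 = -1.
(2055781, -453583 / ℚ) ramifies at {7, 13, 37, 41}: a division algebra.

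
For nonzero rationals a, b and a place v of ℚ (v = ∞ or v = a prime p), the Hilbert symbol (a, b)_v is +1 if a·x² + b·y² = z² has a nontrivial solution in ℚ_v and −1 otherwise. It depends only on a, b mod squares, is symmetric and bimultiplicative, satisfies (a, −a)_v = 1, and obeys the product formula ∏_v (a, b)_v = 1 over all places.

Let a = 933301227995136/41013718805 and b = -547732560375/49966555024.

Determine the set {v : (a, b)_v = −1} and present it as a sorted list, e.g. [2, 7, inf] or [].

Mod squares: a ≡ 595, b ≡ -7735. Check v ∈ {∞, 2, 3, 5, 7, 11, 13, 17, 29, 41, 47}.
v=7: a=7^1·(≡1), b=7^1·(≡1) mod 7; (1|7)=+1, (1|7)=+1; (−1)^{1·1·3}·(+1)^1·(+1)^1 = -1.
v=41: a=41^-2·(≡25), b=41^-2·(≡6) mod 41; (25|41)=+1, (6|41)=-1; (−1)^{-2·-2·20}·(+1)^-2·(-1)^-2 = +1.
v=29: a=29^0·(≡8), b=29^-2·(≡12) mod 29; (8|29)=-1, (12|29)=-1; (−1)^{0·-2·14}·(-1)^-2·(-1)^0 = +1.
v=11: a=11^2·(≡1), b=11^2·(≡5) mod 11; (1|11)=+1, (5|11)=+1; (−1)^{2·2·5}·(+1)^2·(+1)^2 = +1.
v=13: a=13^2·(≡4), b=13^1·(≡1) mod 13; (4|13)=+1, (1|13)=+1; (−1)^{2·1·6}·(+1)^1·(+1)^2 = +1.
v=∞: 595 > 0 and -7735 < 0  ⇒  (a,b)_∞ = +1.
v=47: a=47^-4·(≡31), b=47^-2·(≡30) mod 47; (31|47)=-1, (30|47)=-1; (−1)^{-4·-2·23}·(-1)^-2·(-1)^-4 = +1.
v=3: a=3^4·(≡1), b=3^4·(≡2) mod 3; (1|3)=+1, (2|3)=-1; (−1)^{4·4·1}·(+1)^4·(-1)^4 = +1.
v=17: a=17^3·(≡2), b=17^3·(≡16) mod 17; (2|17)=+1, (16|17)=+1; (−1)^{3·3·8}·(+1)^3·(+1)^3 = +1.
v=2: v_2(a)=14, v_2(b)=-4; units ≡ 3, 1 (mod 8); ε·ε+αω+βω = 1·0+14·0+-4·1 ≡ 0  ⇒  (a,b)_2 = +1.
v=5: a=5^-1·(≡1), b=5^3·(≡3) mod 5; (1|5)=+1, (3|5)=-1; (−1)^{-1·3·2}·(+1)^3·(-1)^-1 = -1.
|Ram(595, -7735)| = 2, even; anisotropic at {5, 7}.

[5, 7]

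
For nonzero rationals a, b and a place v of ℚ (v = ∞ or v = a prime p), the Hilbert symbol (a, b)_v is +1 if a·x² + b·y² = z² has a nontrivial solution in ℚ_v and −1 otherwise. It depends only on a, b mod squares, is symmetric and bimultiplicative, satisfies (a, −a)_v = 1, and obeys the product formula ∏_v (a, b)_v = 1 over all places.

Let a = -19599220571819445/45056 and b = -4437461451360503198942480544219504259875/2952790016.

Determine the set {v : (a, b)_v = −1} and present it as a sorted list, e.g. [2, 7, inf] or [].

Mod squares: a ≡ -39071982895, b ≡ -1705. Check v ∈ {∞, 2, 3, 5, 7, 11, 13, 17, 23, 29, 31, 43, 47}.
v=11: a=11^-1·(≡1), b=11^-1·(≡8) mod 11; (1|11)=+1, (8|11)=-1; (−1)^{-1·-1·5}·(+1)^-1·(-1)^-1 = +1.
v=13: a=13^0·(≡12), b=13^2·(≡5) mod 13; (12|13)=+1, (5|13)=-1; (−1)^{0·2·6}·(+1)^2·(-1)^0 = +1.
v=29: a=29^3·(≡17), b=29^6·(≡4) mod 29; (17|29)=-1, (4|29)=+1; (−1)^{3·6·14}·(-1)^6·(+1)^3 = +1.
v=17: a=17^1·(≡7), b=17^2·(≡7) mod 17; (7|17)=-1, (7|17)=-1; (−1)^{1·2·8}·(-1)^2·(-1)^1 = -1.
v=∞: -39071982895 < 0 and -1705 < 0  ⇒  (a,b)_∞ = -1.
v=23: a=23^1·(≡10), b=23^2·(≡21) mod 23; (10|23)=-1, (21|23)=-1; (−1)^{1·2·11}·(-1)^2·(-1)^1 = -1.
v=43: a=43^1·(≡37), b=43^2·(≡15) mod 43; (37|43)=-1, (15|43)=+1; (−1)^{1·2·21}·(-1)^2·(+1)^1 = +1.
v=47: a=47^1·(≡13), b=47^2·(≡2) mod 47; (13|47)=-1, (2|47)=+1; (−1)^{1·2·23}·(-1)^2·(+1)^1 = +1.
v=7: a=7^0·(≡6), b=7^2·(≡3) mod 7; (6|7)=-1, (3|7)=-1; (−1)^{0·2·3}·(-1)^2·(-1)^0 = +1.
v=3: a=3^8·(≡2), b=3^18·(≡2) mod 3; (2|3)=-1, (2|3)=-1; (−1)^{8·18·1}·(-1)^18·(-1)^8 = +1.
v=2: v_2(a)=-12, v_2(b)=-28; units ≡ 1, 7 (mod 8); ε·ε+αω+βω = 0·1+-12·0+-28·0 ≡ 0  ⇒  (a,b)_2 = +1.
v=31: a=31^1·(≡7), b=31^3·(≡20) mod 31; (7|31)=+1, (20|31)=+1; (−1)^{1·3·15}·(+1)^3·(+1)^1 = -1.
v=5: a=5^1·(≡1), b=5^3·(≡1) mod 5; (1|5)=+1, (1|5)=+1; (−1)^{1·3·2}·(+1)^3·(+1)^1 = +1.
Ram(-39071982895, -1705) = {17, 23, 31, ∞}; no ℚ_17-point on the conic.

[17, 23, 31, inf]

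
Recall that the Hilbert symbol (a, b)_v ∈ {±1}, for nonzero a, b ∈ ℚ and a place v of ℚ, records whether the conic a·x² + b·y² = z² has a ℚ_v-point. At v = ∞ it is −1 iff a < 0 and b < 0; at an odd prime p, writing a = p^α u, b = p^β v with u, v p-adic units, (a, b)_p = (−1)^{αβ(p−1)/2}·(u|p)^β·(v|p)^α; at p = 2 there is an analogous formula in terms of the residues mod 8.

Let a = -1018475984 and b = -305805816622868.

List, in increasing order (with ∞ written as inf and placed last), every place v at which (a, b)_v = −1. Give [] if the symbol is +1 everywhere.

Mod squares: a ≡ -22661, b ≡ -53. Check v ∈ {∞, 2, 17, 31, 43, 53}.
v=17: a=17^1·(≡11), b=17^2·(≡13) mod 17; (11|17)=-1, (13|17)=+1; (−1)^{1·2·8}·(-1)^2·(+1)^1 = +1.
v=53: a=53^2·(≡50), b=53^3·(≡4) mod 53; (50|53)=-1, (4|53)=+1; (−1)^{2·3·26}·(-1)^3·(+1)^2 = -1.
v=43: a=43^1·(≡30), b=43^2·(≡8) mod 43; (30|43)=-1, (8|43)=-1; (−1)^{1·2·21}·(-1)^2·(-1)^1 = -1.
v=2: v_2(a)=4, v_2(b)=2; units ≡ 3, 3 (mod 8); ε·ε+αω+βω = 1·1+4·1+2·1 ≡ 1  ⇒  (a,b)_2 = -1.
v=∞: -22661 < 0 and -53 < 0  ⇒  (a,b)_∞ = -1.
v=31: a=31^1·(≡15), b=31^2·(≡28) mod 31; (15|31)=-1, (28|31)=+1; (−1)^{1·2·15}·(-1)^2·(+1)^1 = +1.
(-22661, -53 / ℚ) ramifies at {2, 43, 53, ∞}: a division algebra.

[2, 43, 53, inf]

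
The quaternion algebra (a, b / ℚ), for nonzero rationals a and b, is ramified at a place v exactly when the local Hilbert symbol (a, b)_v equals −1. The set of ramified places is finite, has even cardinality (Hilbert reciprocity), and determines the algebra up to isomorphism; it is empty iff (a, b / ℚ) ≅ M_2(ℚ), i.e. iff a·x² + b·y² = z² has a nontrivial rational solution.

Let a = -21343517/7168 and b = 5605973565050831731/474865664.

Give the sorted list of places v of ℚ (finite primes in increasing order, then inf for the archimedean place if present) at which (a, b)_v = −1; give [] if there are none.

[2, 19]

(a, b) ≡ (-3059, 266) mod (ℚ^×)²; places V = {2, 7, 11, 13, 17, 19, 23, ∞}.
(a,b)_17: α=2, u≡15; β=6, v≡5 (mod 17); (15|17)=+1, (5|17)=-1; sign (−1)^0·+1^6·-1^2 = +1.
(a,b)_23: α=1, u≡17; β=4, v≡3 (mod 23); (17|23)=-1, (3|23)=+1; sign (−1)^0·-1^4·+1^1 = +1.
(a,b)_11: α=0, u≡2; β=2, v≡7 (mod 11); (2|11)=-1, (7|11)=-1; sign (−1)^0·-1^2·-1^0 = +1.
(a,b)_2: α=-10, β=-13; u≡5, v≡5 (mod 8); ε(u)ε(v)=0·0, αω(v)=-10·1, βω(u)=-13·1; sum ≡ 1  ⇒  -1.
(a,b)_13: α=2, u≡3; β=-2, v≡7 (mod 13); (3|13)=+1, (7|13)=-1; sign (−1)^0·+1^-2·-1^2 = +1.
(a,b)_7: α=-1, u≡4; β=-3, v≡5 (mod 7); (4|7)=+1, (5|7)=-1; sign (−1)^1·+1^-3·-1^-1 = +1.
(a,b)_19: α=1, u≡14; β=3, v≡12 (mod 19); (14|19)=-1, (12|19)=-1; sign (−1)^1·-1^3·-1^1 = -1.
(a,b)_∞: sgn(-3059)=−, sgn(266)=+, so +1.
Ram(-3059, 266) = {2, 19}; no ℚ_2-point on the conic.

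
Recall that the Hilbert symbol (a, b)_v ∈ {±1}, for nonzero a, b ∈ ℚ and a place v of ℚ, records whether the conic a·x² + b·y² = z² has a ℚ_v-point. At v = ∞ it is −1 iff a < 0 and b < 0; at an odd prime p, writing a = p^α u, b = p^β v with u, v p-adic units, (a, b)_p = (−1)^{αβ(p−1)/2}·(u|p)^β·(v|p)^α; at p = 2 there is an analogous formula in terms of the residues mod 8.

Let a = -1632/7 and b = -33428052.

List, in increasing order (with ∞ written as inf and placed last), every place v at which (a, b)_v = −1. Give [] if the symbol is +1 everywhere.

[7, inf]

Mod squares: a ≡ -714, b ≡ -357. Check v ∈ {∞, 2, 3, 7, 17}.
v=17: a=17^1·(≡13), b=17^3·(≡13) mod 17; (13|17)=+1, (13|17)=+1; (−1)^{1·3·8}·(+1)^3·(+1)^1 = +1.
v=3: a=3^1·(≡2), b=3^5·(≡1) mod 3; (2|3)=-1, (1|3)=+1; (−1)^{1·5·1}·(-1)^5·(+1)^1 = +1.
v=7: a=7^-1·(≡6), b=7^1·(≡6) mod 7; (6|7)=-1, (6|7)=-1; (−1)^{-1·1·3}·(-1)^1·(-1)^-1 = -1.
v=2: v_2(a)=5, v_2(b)=2; units ≡ 3, 3 (mod 8); ε·ε+αω+βω = 1·1+5·1+2·1 ≡ 0  ⇒  (a,b)_2 = +1.
v=∞: -714 < 0 and -357 < 0  ⇒  (a,b)_∞ = -1.
Ram(-714, -357) = {7, ∞}; no ℚ_7-point on the conic.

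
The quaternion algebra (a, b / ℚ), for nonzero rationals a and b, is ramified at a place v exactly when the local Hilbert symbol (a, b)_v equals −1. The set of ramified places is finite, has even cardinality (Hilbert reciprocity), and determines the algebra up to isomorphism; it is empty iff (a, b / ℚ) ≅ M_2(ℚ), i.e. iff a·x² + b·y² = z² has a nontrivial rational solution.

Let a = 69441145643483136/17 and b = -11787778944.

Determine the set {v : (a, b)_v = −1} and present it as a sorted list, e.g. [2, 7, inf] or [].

(a, b) ≡ (34017, -46) mod (ℚ^×)²; places V = {2, 3, 17, 23, 29, ∞}.
(a,b)_2: α=14, β=7; u≡1, v≡1 (mod 8); ε(u)ε(v)=0·0, αω(v)=14·0, βω(u)=7·0; sum ≡ 0  ⇒  +1.
(a,b)_23: α=5, u≡21; β=3, v≡20 (mod 23); (21|23)=-1, (20|23)=-1; sign (−1)^1·-1^3·-1^5 = -1.
(a,b)_∞: sgn(34017)=+, sgn(-46)=−, so +1.
(a,b)_29: α=3, u≡20; β=2, v≡12 (mod 29); (20|29)=+1, (12|29)=-1; sign (−1)^0·+1^2·-1^3 = -1.
(a,b)_3: α=3, u≡2; β=2, v≡2 (mod 3); (2|3)=-1, (2|3)=-1; sign (−1)^0·-1^2·-1^3 = -1.
(a,b)_17: α=-1, u≡14; β=0, v≡10 (mod 17); (14|17)=-1, (10|17)=-1; sign (−1)^0·-1^0·-1^-1 = -1.
Ram(34017, -46) = {3, 17, 23, 29}; no ℚ_3-point on the conic.

[3, 17, 23, 29]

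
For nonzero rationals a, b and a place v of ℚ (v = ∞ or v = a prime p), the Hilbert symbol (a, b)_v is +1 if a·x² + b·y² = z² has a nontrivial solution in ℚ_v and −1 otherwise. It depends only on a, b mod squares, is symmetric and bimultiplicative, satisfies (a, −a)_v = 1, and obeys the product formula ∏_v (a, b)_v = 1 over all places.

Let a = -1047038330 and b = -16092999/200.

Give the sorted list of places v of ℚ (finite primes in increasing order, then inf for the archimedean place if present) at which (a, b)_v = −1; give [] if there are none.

(a, b) ≡ (-3770, -397358) mod (ℚ^×)²; places V = {2, 3, 5, 13, 17, 29, 31, ∞}.
(a,b)_∞: sgn(-3770)=−, sgn(-397358)=−, so -1.
(a,b)_5: α=1, u≡4; β=-2, v≡2 (mod 5); (4|5)=+1, (2|5)=-1; sign (−1)^0·+1^-2·-1^1 = -1.
(a,b)_29: α=1, u≡27; β=1, v≡15 (mod 29); (27|29)=-1, (15|29)=-1; sign (−1)^0·-1^1·-1^1 = +1.
(a,b)_3: α=0, u≡1; β=4, v≡1 (mod 3); (1|3)=+1, (1|3)=+1; sign (−1)^0·+1^4·+1^0 = +1.
(a,b)_2: α=1, β=-3; u≡3, v≡1 (mod 8); ε(u)ε(v)=1·0, αω(v)=1·0, βω(u)=-3·1; sum ≡ 1  ⇒  -1.
(a,b)_31: α=2, u≡27; β=1, v≡2 (mod 31); (27|31)=-1, (2|31)=+1; sign (−1)^0·-1^1·+1^2 = -1.
(a,b)_13: α=1, u≡12; β=1, v≡3 (mod 13); (12|13)=+1, (3|13)=+1; sign (−1)^0·+1^1·+1^1 = +1.
(a,b)_17: α=2, u≡2; β=1, v≡9 (mod 17); (2|17)=+1, (9|17)=+1; sign (−1)^0·+1^1·+1^2 = +1.
|Ram(-3770, -397358)| = 4, even; anisotropic at {2, 5, 31, ∞}.

[2, 5, 31, inf]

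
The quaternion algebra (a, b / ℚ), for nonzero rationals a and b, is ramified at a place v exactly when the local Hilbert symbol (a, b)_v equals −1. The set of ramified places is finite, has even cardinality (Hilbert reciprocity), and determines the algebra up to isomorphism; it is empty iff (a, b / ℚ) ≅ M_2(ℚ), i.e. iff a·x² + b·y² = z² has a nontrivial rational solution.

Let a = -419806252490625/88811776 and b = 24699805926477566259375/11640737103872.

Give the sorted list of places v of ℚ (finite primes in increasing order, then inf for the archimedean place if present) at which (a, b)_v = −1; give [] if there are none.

[2, 5, 13, 17]

Mod squares: a ≡ -385, b ≡ 15470. Check v ∈ {∞, 2, 3, 5, 7, 11, 13, 17, 19, 31}.
v=19: a=19^-2·(≡18), b=19^-2·(≡9) mod 19; (18|19)=-1, (9|19)=+1; (−1)^{-2·-2·9}·(-1)^-2·(+1)^-2 = +1.
v=3: a=3^6·(≡2), b=3^10·(≡2) mod 3; (2|3)=-1, (2|3)=-1; (−1)^{6·10·1}·(-1)^10·(-1)^6 = +1.
v=31: a=31^-2·(≡19), b=31^-2·(≡14) mod 31; (19|31)=+1, (14|31)=+1; (−1)^{-2·-2·15}·(+1)^-2·(+1)^-2 = +1.
v=5: a=5^5·(≡3), b=5^5·(≡4) mod 5; (3|5)=-1, (4|5)=+1; (−1)^{5·5·2}·(-1)^5·(+1)^5 = -1.
v=∞: -385 < 0 and 15470 > 0  ⇒  (a,b)_∞ = +1.
v=11: a=11^1·(≡3), b=11^6·(≡5) mod 11; (3|11)=+1, (5|11)=+1; (−1)^{1·6·5}·(+1)^6·(+1)^1 = +1.
v=7: a=7^3·(≡1), b=7^1·(≡6) mod 7; (1|7)=+1, (6|7)=-1; (−1)^{3·1·3}·(+1)^1·(-1)^3 = +1.
v=13: a=13^2·(≡7), b=13^3·(≡11) mod 13; (7|13)=-1, (11|13)=-1; (−1)^{2·3·6}·(-1)^3·(-1)^2 = -1.
v=2: v_2(a)=-8, v_2(b)=-25; units ≡ 7, 7 (mod 8); ε·ε+αω+βω = 1·1+-8·0+-25·0 ≡ 1  ⇒  (a,b)_2 = -1.
v=17: a=17^2·(≡14), b=17^3·(≡16) mod 17; (14|17)=-1, (16|17)=+1; (−1)^{2·3·8}·(-1)^3·(+1)^2 = -1.
|Ram(-385, 15470)| = 4, even; anisotropic at {2, 5, 13, 17}.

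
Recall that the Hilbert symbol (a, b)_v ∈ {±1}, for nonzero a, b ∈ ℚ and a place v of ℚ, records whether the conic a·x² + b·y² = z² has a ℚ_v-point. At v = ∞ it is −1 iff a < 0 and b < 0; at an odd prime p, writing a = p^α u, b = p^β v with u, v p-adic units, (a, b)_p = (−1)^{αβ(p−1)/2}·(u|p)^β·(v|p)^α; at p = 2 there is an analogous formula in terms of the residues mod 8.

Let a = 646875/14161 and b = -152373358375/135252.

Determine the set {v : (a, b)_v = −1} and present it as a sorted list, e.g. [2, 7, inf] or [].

Mod squares: a ≡ 115, b ≡ -3056755. Check v ∈ {∞, 2, 3, 5, 7, 13, 17, 23, 31, 37, 41}.
v=31: a=31^0·(≡21), b=31^1·(≡21) mod 31; (21|31)=-1, (21|31)=-1; (−1)^{0·1·15}·(-1)^1·(-1)^0 = -1.
v=5: a=5^5·(≡2), b=5^3·(≡4) mod 5; (2|5)=-1, (4|5)=+1; (−1)^{5·3·2}·(-1)^3·(+1)^5 = -1.
v=3: a=3^2·(≡1), b=3^-2·(≡2) mod 3; (1|3)=+1, (2|3)=-1; (−1)^{2·-2·1}·(+1)^-2·(-1)^2 = +1.
v=17: a=17^-2·(≡13), b=17^-2·(≡2) mod 17; (13|17)=+1, (2|17)=+1; (−1)^{-2·-2·8}·(+1)^-2·(+1)^-2 = +1.
v=37: a=37^0·(≡7), b=37^1·(≡32) mod 37; (7|37)=+1, (32|37)=-1; (−1)^{0·1·18}·(+1)^1·(-1)^0 = +1.
v=41: a=41^0·(≡37), b=41^1·(≡15) mod 41; (37|41)=+1, (15|41)=-1; (−1)^{0·1·20}·(+1)^1·(-1)^0 = +1.
v=23: a=23^1·(≡17), b=23^2·(≡20) mod 23; (17|23)=-1, (20|23)=-1; (−1)^{1·2·11}·(-1)^2·(-1)^1 = -1.
v=∞: 115 > 0 and -3056755 < 0  ⇒  (a,b)_∞ = +1.
v=13: a=13^0·(≡2), b=13^-1·(≡12) mod 13; (2|13)=-1, (12|13)=+1; (−1)^{0·-1·6}·(-1)^-1·(+1)^0 = -1.
v=2: v_2(a)=0, v_2(b)=-2; units ≡ 3, 5 (mod 8); ε·ε+αω+βω = 1·0+0·1+-2·1 ≡ 0  ⇒  (a,b)_2 = +1.
v=7: a=7^-2·(≡6), b=7^2·(≡5) mod 7; (6|7)=-1, (5|7)=-1; (−1)^{-2·2·3}·(-1)^2·(-1)^-2 = +1.
(115, -3056755 / ℚ) ramifies at {5, 13, 23, 31}: a division algebra.

[5, 13, 23, 31]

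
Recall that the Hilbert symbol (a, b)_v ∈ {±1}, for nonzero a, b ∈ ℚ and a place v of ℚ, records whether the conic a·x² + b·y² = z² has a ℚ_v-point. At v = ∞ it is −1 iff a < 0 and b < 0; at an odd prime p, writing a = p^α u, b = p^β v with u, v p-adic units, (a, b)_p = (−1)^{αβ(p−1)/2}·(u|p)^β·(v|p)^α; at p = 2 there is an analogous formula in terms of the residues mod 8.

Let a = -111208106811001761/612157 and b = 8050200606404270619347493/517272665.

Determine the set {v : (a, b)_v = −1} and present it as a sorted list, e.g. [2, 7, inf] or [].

[5, 37]

(a, b) ≡ (-564213, 2330445) mod (ℚ^×)²; places V = {2, 3, 5, 7, 11, 13, 17, 19, 23, 31, 37, ∞}.
(a,b)_17: α=1, u≡7; β=1, v≡10 (mod 17); (7|17)=-1, (10|17)=-1; sign (−1)^0·-1^1·-1^1 = +1.
(a,b)_3: α=5, u≡2; β=5, v≡1 (mod 3); (2|3)=-1, (1|3)=+1; sign (−1)^1·-1^5·+1^5 = +1.
(a,b)_11: α=2, u≡6; β=4, v≡10 (mod 11); (6|11)=-1, (10|11)=-1; sign (−1)^0·-1^4·-1^2 = +1.
(a,b)_13: α=-1, u≡8; β=-3, v≡11 (mod 13); (8|13)=-1, (11|13)=-1; sign (−1)^0·-1^-3·-1^-1 = +1.
(a,b)_7: α=-2, u≡4; β=-2, v≡6 (mod 7); (4|7)=+1, (6|7)=-1; sign (−1)^0·+1^-2·-1^-2 = +1.
(a,b)_5: α=0, u≡2; β=-1, v≡1 (mod 5); (2|5)=-1, (1|5)=+1; sign (−1)^0·-1^-1·+1^0 = -1.
(a,b)_2: α=0, β=0; u≡3, v≡5 (mod 8); ε(u)ε(v)=1·0, αω(v)=0·1, βω(u)=0·1; sum ≡ 0  ⇒  +1.
(a,b)_∞: sgn(-564213)=−, sgn(2330445)=+, so +1.
(a,b)_37: α=3, u≡29; β=5, v≡7 (mod 37); (29|37)=-1, (7|37)=+1; sign (−1)^0·-1^5·+1^3 = -1.
(a,b)_23: α=3, u≡21; β=4, v≡4 (mod 23); (21|23)=-1, (4|23)=+1; sign (−1)^0·-1^4·+1^3 = +1.
(a,b)_19: α=2, u≡16; β=3, v≡3 (mod 19); (16|19)=+1, (3|19)=-1; sign (−1)^0·+1^3·-1^2 = +1.
(a,b)_31: α=-2, u≡5; β=-2, v≡1 (mod 31); (5|31)=+1, (1|31)=+1; sign (−1)^0·+1^-2·+1^-2 = +1.
|Ram(-564213, 2330445)| = 2, even; anisotropic at {5, 37}.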